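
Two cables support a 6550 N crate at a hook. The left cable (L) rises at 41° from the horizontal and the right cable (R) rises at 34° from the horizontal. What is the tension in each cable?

ΣF_x = 0: −T_L·cos41° + T_R·cos34° = 0 → T_R = 0.910344·T_L.
ΣF_y = 0: T_L·sin41° + T_R·sin34° = 6550.
Substitute: T_L·(0.656059 + 0.910344·0.559193) = 6550 → T_L = 5621.75 ≈ 5622 N.
Then T_R = 0.910344 × 5621.75 = 5118 N.

T_L = 5622 N, T_R = 5118 N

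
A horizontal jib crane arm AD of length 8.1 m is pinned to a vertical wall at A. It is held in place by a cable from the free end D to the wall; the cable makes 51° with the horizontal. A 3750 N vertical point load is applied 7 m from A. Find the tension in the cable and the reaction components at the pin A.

ΣM about A: T·sin51°·8.1 − 3750·7 = 0 → T = 26250/(8.1·0.777146) = 4170.05 ≈ 4170 N.
ΣF_x = 0: A_x − T·cos51° = 0 → A_x = 4170.05 × 0.62932 = 2624 N.
ΣF_y = 0: A_y + T·sin51° − 3750 = 0 → A_y = 3750 − 4170.05 × 0.777146 = 509.3 N.

T = 4170 N, A_x = 2624 N, A_y = 509.3 N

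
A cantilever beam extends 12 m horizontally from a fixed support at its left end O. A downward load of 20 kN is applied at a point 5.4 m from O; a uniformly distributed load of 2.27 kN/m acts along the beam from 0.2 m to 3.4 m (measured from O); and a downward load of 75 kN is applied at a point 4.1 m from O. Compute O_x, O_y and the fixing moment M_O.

O_x = 0, O_y = 102.3 kN, M_O = 428.6 kN·m

Resultant of the distributed load: 2.27 × 3.2 = 7.264 kN at 1.8 m from O.
ΣF_x = 0: O_x = 0.
ΣF_y = 0: O_y − 20 − 2.27·3.2 − 75 = 0 → O_y = 102.3 kN.
ΣM about O: M_O − 20·5.4 − (2.27·3.2)·1.8 − 75·4.1 = 0 → M_O = 428.6 kN·m.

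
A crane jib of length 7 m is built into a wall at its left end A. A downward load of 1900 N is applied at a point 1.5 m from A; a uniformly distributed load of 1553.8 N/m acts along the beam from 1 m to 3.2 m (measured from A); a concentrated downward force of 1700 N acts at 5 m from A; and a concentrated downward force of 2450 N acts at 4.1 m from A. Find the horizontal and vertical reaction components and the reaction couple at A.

Resultant of the distributed load: 1553.8 × 2.2 = 3418.36 N at 2.1 m from A.
ΣF_x = 0: A_x = 0.
ΣF_y = 0: A_y − 1900 − 1553.8·2.2 − 1700 − 2450 = 0 → A_y = 9468 N.
ΣM about A: M_A − 1900·1.5 − (1553.8·2.2)·2.1 − 1700·5 − 2450·4.1 = 0 → M_A = 28570 N·m.

A_x = 0, A_y = 9468 N, M_A = 28570 N·m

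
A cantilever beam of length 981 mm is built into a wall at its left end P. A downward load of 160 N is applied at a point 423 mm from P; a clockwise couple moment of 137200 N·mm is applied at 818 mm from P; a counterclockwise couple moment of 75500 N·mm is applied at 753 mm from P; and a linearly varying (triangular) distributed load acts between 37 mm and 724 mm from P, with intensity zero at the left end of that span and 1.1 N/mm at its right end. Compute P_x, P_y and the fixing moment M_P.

P_x = 0, P_y = 537.9 N, M_P = 316400 N·mm

Resultant of the triangular load: ½ × 1.1 × 687 = 377.85 N, acting at 495 mm from P (one-third of the span from the peak).
ΣF_x = 0: P_x = 0.
ΣF_y = 0: P_y − 160 − ½·1.1·687 = 0 → P_y = 537.9 N.
ΣM about P: M_P − 160·423 − 137200 + 75500 − (½·1.1·687)·495 = 0 → M_P = 316400 N·mm.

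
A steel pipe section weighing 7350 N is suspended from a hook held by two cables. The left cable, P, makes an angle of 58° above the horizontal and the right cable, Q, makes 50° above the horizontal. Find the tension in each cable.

T_P = 4968 N, T_Q = 4095 N

ΣF_x = 0: −T_P·cos58° + T_Q·cos50° = 0 → T_Q = 0.824408·T_P.
ΣF_y = 0: T_P·sin58° + T_Q·sin50° = 7350.
Substitute: T_P·(0.848048 + 0.824408·0.766044) = 7350 → T_P = 4967.62 ≈ 4968 N.
Then T_Q = 0.824408 × 4967.62 = 4095 N.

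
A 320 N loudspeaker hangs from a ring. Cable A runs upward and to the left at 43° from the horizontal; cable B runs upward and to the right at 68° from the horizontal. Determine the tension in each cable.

T_A = 128.4 N, T_B = 250.7 N

ΣF_x = 0: −T_A·cos43° + T_B·cos68° = 0 → T_B = 1.95232·T_A.
ΣF_y = 0: T_A·sin43° + T_B·sin68° = 320.
Substitute: T_A·(0.681998 + 1.95232·0.927184) = 320 → T_A = 128.403 ≈ 128.4 N.
Then T_B = 1.95232 × 128.403 = 250.7 N.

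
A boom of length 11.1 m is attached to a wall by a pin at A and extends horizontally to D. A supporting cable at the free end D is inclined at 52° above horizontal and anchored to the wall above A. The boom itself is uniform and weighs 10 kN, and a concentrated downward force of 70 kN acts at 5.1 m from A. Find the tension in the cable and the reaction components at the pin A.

T = 47.16 kN, A_x = 29.03 kN, A_y = 42.84 kN

ΣM about A: T·sin52°·11.1 − 10·5.55 − 70·5.1 = 0 → T = 412.5/(11.1·0.788011) = 47.1594 ≈ 47.16 kN.
ΣF_x = 0: A_x − T·cos52° = 0 → A_x = 47.1594 × 0.615661 = 29.03 kN.
ΣF_y = 0: A_y + T·sin52° − 10 − 70 = 0 → A_y = 80 − 47.1594 × 0.788011 = 42.84 kN.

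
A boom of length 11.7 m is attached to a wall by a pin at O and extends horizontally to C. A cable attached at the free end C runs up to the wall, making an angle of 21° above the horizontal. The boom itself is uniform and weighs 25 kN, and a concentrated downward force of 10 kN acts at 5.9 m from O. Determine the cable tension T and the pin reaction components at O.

T = 48.95 kN, O_x = 45.70 kN, O_y = 17.46 kN

ΣM about O: T·sin21°·11.7 − 25·5.85 − 10·5.9 = 0 → T = 205.25/(11.7·0.358368) = 48.9517 ≈ 48.95 kN.
ΣF_x = 0: O_x − T·cos21° = 0 → O_x = 48.9517 × 0.93358 = 45.70 kN.
ΣF_y = 0: O_y + T·sin21° − 25 − 10 = 0 → O_y = 35 − 48.9517 × 0.358368 = 17.46 kN.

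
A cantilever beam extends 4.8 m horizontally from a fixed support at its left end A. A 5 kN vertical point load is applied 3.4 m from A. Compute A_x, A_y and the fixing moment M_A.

ΣF_x = 0: A_x = 0.
ΣF_y = 0: A_y − 5 = 0 → A_y = 5.000 kN.
ΣM about A: M_A − 5·3.4 = 0 → M_A = 17.00 kN·m.

A_x = 0, A_y = 5.000 kN, M_A = 17.00 kN·m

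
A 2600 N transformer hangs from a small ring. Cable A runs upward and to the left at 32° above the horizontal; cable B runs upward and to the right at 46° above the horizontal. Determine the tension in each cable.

T_A = 1846 N, T_B = 2254 N

ΣF_x = 0: −T_A·cos32° + T_B·cos46° = 0 → T_B = 1.22081·T_A.
ΣF_y = 0: T_A·sin32° + T_B·sin46° = 2600.
Substitute: T_A·(0.529919 + 1.22081·0.71934) = 2600 → T_A = 1846.46 ≈ 1846 N.
Then T_B = 1.22081 × 1846.46 = 2254 N.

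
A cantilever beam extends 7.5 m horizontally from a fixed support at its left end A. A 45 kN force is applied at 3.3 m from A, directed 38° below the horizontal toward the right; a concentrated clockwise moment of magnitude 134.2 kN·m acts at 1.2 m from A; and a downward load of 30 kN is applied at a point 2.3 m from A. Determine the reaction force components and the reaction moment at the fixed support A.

A_x = -35.46 kN, A_y = 57.70 kN, M_A = 294.6 kN·m

ΣF_x = 0: A_x + 45·cos38° = 0 → A_x = -35.46 kN.
ΣF_y = 0: A_y − 45·sin38° − 30 = 0 → A_y = 57.70 kN.
ΣM about A: M_A − 45·sin38°·3.3 − 134.2 − 30·2.3 = 0 → M_A = 294.6 kN·m.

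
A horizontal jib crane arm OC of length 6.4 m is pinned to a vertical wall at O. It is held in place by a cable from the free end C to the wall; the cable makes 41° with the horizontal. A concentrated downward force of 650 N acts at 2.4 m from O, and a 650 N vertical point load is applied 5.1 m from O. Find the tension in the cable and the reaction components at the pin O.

ΣM about O: T·sin41°·6.4 − 650·2.4 − 650·5.1 = 0 → T = 4875/(6.4·0.656059) = 1161.05 ≈ 1161 N.
ΣF_x = 0: O_x − T·cos41° = 0 → O_x = 1161.05 × 0.75471 = 876.3 N.
ΣF_y = 0: O_y + T·sin41° − 650 − 650 = 0 → O_y = 1300 − 1161.05 × 0.656059 = 538.3 N.

T = 1161 N, O_x = 876.3 N, O_y = 538.3 N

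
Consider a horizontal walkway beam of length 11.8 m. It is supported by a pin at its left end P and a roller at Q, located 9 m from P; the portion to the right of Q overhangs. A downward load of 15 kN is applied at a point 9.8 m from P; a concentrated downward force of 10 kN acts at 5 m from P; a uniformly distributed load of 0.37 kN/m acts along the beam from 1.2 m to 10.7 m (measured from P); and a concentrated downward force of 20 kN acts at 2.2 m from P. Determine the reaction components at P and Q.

Resultant of the distributed load: 0.37 × 9.5 = 3.515 kN at 5.95 m from P.
ΣM about P: Q_y·9 − 15·9.8 − 10·5 − (0.37·9.5)·5.95 − 20·2.2 = 0 → Q_y = 261.91425/9 = 29.1016 ≈ 29.10 kN.
ΣF_y = 0: P_y + 29.1016 − 15 − 10 − 0.37·9.5 − 20 = 0 → P_y = 19.41 kN.
ΣF_x = 0: no horizontal applied forces, so P_x = 0.

P_x = 0, P_y = 19.41 kN, Q_y = 29.10 kN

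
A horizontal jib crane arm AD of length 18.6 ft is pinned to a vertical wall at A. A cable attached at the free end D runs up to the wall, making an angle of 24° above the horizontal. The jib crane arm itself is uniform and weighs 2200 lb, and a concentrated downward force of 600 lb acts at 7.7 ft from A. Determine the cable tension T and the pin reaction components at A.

ΣM about A: T·sin24°·18.6 − 2200·9.3 − 600·7.7 = 0 → T = 25080/(18.6·0.406737) = 3315.13 ≈ 3315 lb.
ΣF_x = 0: A_x − T·cos24° = 0 → A_x = 3315.13 × 0.913545 = 3029 lb.
ΣF_y = 0: A_y + T·sin24° − 2200 − 600 = 0 → A_y = 2800 − 3315.13 × 0.406737 = 1452 lb.

T = 3315 lb, A_x = 3029 lb, A_y = 1452 lb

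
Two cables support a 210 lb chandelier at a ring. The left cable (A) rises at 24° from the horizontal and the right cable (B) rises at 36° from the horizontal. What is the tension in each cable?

T_A = 196.2 lb, T_B = 221.5 lb

ΣF_x = 0: −T_A·cos24° + T_B·cos36° = 0 → T_B = 1.1292·T_A.
ΣF_y = 0: T_A·sin24° + T_B·sin36° = 210.
Substitute: T_A·(0.406737 + 1.1292·0.587785) = 210 → T_A = 196.177 ≈ 196.2 lb.
Then T_B = 1.1292 × 196.177 = 221.5 lb.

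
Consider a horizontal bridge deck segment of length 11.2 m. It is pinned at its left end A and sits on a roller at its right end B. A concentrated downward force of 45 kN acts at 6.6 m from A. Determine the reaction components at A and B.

A_x = 0, A_y = 18.48 kN, B_y = 26.52 kN

ΣM about A: B_y·11.2 − 45·6.6 = 0 → B_y = 297/11.2 = 26.5179 ≈ 26.52 kN.
ΣF_y = 0: A_y + 26.5179 − 45 = 0 → A_y = 18.48 kN.
ΣF_x = 0: no horizontal applied forces, so A_x = 0.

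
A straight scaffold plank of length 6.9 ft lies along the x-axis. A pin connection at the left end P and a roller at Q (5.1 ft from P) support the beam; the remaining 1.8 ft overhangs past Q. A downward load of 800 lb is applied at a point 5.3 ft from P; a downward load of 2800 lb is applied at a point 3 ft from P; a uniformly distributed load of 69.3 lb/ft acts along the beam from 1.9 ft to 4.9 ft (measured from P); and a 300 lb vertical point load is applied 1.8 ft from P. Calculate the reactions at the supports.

Resultant of the distributed load: 69.3 × 3 = 207.9 lb at 3.4 ft from P.
Taking moments about P: Q_y·5.1 − 800·5.3 − 2800·3 − (69.3·3)·3.4 − 300·1.8 = 0 → Q_y = 13886.86/5.1 = 2722.91 ≈ 2723 lb.
ΣF_y = 0: P_y + 2722.91 − 800 − 2800 − 69.3·3 − 300 = 0 → P_y = 1385 lb.
ΣF_x = 0: no horizontal applied forces, so P_x = 0.

P_x = 0, P_y = 1385 lb, Q_y = 2723 lb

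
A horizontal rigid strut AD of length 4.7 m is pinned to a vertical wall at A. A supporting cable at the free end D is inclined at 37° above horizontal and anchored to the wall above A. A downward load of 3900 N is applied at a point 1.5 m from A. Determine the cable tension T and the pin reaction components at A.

ΣM about A: T·sin37°·4.7 − 3900·1.5 = 0 → T = 5850/(4.7·0.601815) = 2068.21 ≈ 2068 N.
ΣF_x = 0: A_x − T·cos37° = 0 → A_x = 2068.21 × 0.798636 = 1652 N.
ΣF_y = 0: A_y + T·sin37° − 3900 = 0 → A_y = 3900 − 2068.21 × 0.601815 = 2655 N.

T = 2068 N, A_x = 1652 N, A_y = 2655 N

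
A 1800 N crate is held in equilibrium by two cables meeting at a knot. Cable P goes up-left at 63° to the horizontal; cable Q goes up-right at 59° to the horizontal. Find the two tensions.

T_P = 1093 N, T_Q = 963.6 N

ΣF_x = 0: −T_P·cos63° + T_Q·cos59° = 0 → T_Q = 0.88147·T_P.
ΣF_y = 0: T_P·sin63° + T_Q·sin59° = 1800.
Substitute: T_P·(0.891007 + 0.88147·0.857167) = 1800 → T_P = 1093.18 ≈ 1093 N.
Then T_Q = 0.88147 × 1093.18 = 963.6 N.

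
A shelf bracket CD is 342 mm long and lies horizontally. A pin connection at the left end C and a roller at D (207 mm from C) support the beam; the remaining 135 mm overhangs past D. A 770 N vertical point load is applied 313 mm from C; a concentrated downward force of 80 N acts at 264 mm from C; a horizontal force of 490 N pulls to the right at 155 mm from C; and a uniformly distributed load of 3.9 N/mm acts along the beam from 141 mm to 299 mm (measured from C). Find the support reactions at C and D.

C_x = -490.0 N, C_y = -455.0 N, D_y = 1921 N

Resultant of the distributed load: 3.9 × 158 = 616.2 N at 220 mm from C.
Moments about C: D_y·207 − 770·313 − 80·264 − (3.9·158)·220 = 0 → D_y = 397694/207 = 1921.23 ≈ 1921 N.
ΣF_y = 0: C_y + 1921.23 − 770 − 80 − 3.9·158 = 0 → C_y = -455.0 N.
ΣF_x = 0: C_x + 490 = 0 → C_x = -490.0 N.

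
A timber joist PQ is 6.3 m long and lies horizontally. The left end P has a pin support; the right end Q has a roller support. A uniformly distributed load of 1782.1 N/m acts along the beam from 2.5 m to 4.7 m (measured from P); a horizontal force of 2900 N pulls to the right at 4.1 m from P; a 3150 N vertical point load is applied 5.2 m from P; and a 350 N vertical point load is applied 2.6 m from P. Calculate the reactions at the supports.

Resultant of the distributed load: 1782.1 × 2.2 = 3920.62 N at 3.6 m from P.
ΣM about P: Q_y·6.3 − (1782.1·2.2)·3.6 − 3150·5.2 − 350·2.6 = 0 → Q_y = 31404.232/6.3 = 4984.8 ≈ 4985 N.
ΣF_y = 0: P_y + 4984.8 − 1782.1·2.2 − 3150 − 350 = 0 → P_y = 2436 N.
ΣF_x = 0: P_x + 2900 = 0 → P_x = -2900 N.

P_x = -2900 N, P_y = 2436 N, Q_y = 4985 N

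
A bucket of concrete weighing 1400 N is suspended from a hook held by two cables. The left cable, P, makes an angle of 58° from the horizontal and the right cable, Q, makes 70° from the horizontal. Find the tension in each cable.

T_P = 607.6 N, T_Q = 941.5 N

ΣF_x = 0: −T_P·cos58° + T_Q·cos70° = 0 → T_Q = 1.54938·T_P.
ΣF_y = 0: T_P·sin58° + T_Q·sin70° = 1400.
Substitute: T_P·(0.848048 + 1.54938·0.939693) = 1400 → T_P = 607.642 ≈ 607.6 N.
Then T_Q = 1.54938 × 607.642 = 941.5 N.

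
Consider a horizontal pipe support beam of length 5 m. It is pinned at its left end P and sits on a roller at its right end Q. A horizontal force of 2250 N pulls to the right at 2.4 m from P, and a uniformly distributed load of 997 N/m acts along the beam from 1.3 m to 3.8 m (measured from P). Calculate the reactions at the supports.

P_x = -2250 N, P_y = 1221 N, Q_y = 1271 N

Resultant of the distributed load: 997 × 2.5 = 2492.5 N at 2.55 m from P.
ΣM about P: Q_y·5 − (997·2.5)·2.55 = 0 → Q_y = 6355.875/5 = 1271.17 ≈ 1271 N.
ΣF_y = 0: P_y + 1271.17 − 997·2.5 = 0 → P_y = 1221 N.
ΣF_x = 0: P_x + 2250 = 0 → P_x = -2250 N.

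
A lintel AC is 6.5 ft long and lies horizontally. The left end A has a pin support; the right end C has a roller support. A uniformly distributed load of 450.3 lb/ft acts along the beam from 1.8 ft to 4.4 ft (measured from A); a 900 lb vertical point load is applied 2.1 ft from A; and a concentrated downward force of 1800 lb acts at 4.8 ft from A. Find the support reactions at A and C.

Resultant of the distributed load: 450.3 × 2.6 = 1170.78 lb at 3.1 ft from A.
Moments about A: C_y·6.5 − (450.3·2.6)·3.1 − 900·2.1 − 1800·4.8 = 0 → C_y = 14159.418/6.5 = 2178.37 ≈ 2178 lb.
ΣF_y = 0: A_y + 2178.37 − 450.3·2.6 − 900 − 1800 = 0 → A_y = 1692 lb.
ΣF_x = 0: no horizontal applied forces, so A_x = 0.

A_x = 0, A_y = 1692 lb, C_y = 2178 lb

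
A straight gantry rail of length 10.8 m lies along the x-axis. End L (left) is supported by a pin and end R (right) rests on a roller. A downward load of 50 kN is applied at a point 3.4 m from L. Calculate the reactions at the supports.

L_x = 0, L_y = 34.26 kN, R_y = 15.74 kN

Taking moments about L: R_y·10.8 − 50·3.4 = 0 → R_y = 170/10.8 = 15.7407 ≈ 15.74 kN.
ΣF_y = 0: L_y + 15.7407 − 50 = 0 → L_y = 34.26 kN.
ΣF_x = 0: no horizontal applied forces, so L_x = 0.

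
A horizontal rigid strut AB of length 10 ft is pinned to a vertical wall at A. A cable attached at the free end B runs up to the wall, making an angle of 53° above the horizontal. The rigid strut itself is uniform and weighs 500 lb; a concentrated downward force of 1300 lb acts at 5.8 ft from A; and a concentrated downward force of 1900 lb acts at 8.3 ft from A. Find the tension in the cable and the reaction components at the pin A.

ΣM about A: T·sin53°·10 − 500·5 − 1300·5.8 − 1900·8.3 = 0 → T = 25810/(10·0.798636) = 3231.76 ≈ 3232 lb.
ΣF_x = 0: A_x − T·cos53° = 0 → A_x = 3231.76 × 0.601815 = 1945 lb.
ΣF_y = 0: A_y + T·sin53° − 500 − 1300 − 1900 = 0 → A_y = 3700 − 3231.76 × 0.798636 = 1119 lb.

T = 3232 lb, A_x = 1945 lb, A_y = 1119 lb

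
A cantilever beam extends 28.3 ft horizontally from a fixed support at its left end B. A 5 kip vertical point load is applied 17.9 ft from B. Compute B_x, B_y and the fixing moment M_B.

ΣF_x = 0: B_x = 0.
ΣF_y = 0: B_y − 5 = 0 → B_y = 5.000 kip.
ΣM about B: M_B − 5·17.9 = 0 → M_B = 89.50 kip·ft.

B_x = 0, B_y = 5.000 kip, M_B = 89.50 kip·ft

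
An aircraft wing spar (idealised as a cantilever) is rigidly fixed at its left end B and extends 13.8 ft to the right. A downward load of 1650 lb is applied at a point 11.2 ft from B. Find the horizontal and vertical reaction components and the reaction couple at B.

B_x = 0, B_y = 1650 lb, M_B = 18480 lb·ft

ΣF_x = 0: B_x = 0.
ΣF_y = 0: B_y − 1650 = 0 → B_y = 1650 lb.
ΣM about B: M_B − 1650·11.2 = 0 → M_B = 18480 lb·ft.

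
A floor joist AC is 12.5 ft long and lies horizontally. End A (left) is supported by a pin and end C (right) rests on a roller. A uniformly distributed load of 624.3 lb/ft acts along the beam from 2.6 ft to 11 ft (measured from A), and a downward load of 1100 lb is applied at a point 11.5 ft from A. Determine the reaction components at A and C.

Resultant of the distributed load: 624.3 × 8.4 = 5244.12 lb at 6.8 ft from A.
Taking moments about A: C_y·12.5 − (624.3·8.4)·6.8 − 1100·11.5 = 0 → C_y = 48310.016/12.5 = 3864.8 ≈ 3865 lb.
ΣF_y = 0: A_y + 3864.8 − 624.3·8.4 − 1100 = 0 → A_y = 2479 lb.
ΣF_x = 0: no horizontal applied forces, so A_x = 0.

A_x = 0, A_y = 2479 lb, C_y = 3865 lb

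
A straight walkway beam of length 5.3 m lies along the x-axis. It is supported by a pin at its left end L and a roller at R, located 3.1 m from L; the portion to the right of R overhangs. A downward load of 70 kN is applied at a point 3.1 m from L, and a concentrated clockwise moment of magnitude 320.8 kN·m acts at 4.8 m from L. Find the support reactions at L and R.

Moments about L: R_y·3.1 − 70·3.1 − 320.8 = 0 → R_y = 537.8/3.1 = 173.484 ≈ 173.5 kN.
ΣF_y = 0: L_y + 173.484 − 70 = 0 → L_y = -103.5 kN.
ΣF_x = 0: no horizontal applied forces, so L_x = 0.

L_x = 0, L_y = -103.5 kN, R_y = 173.5 kN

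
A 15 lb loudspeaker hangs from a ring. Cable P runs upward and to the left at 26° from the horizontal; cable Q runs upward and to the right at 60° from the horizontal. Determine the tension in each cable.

ΣF_x = 0: −T_P·cos26° + T_Q·cos60° = 0 → T_Q = 1.79759·T_P.
ΣF_y = 0: T_P·sin26° + T_Q·sin60° = 15.
Substitute: T_P·(0.438371 + 1.79759·0.866025) = 15 → T_P = 7.51831 ≈ 7.518 lb.
Then T_Q = 1.79759 × 7.51831 = 13.51 lb.

T_P = 7.518 lb, T_Q = 13.51 lb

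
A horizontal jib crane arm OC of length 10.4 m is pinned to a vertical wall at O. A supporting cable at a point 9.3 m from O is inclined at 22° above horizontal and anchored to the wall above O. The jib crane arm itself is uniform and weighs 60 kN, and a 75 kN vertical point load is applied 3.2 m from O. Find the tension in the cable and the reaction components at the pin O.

T = 158.4 kN, O_x = 146.9 kN, O_y = 75.65 kN

ΣM about O: T·sin22°·9.3 − 60·5.2 − 75·3.2 = 0 → T = 552/(9.3·0.374607) = 158.446 ≈ 158.4 kN.
ΣF_x = 0: O_x − T·cos22° = 0 → O_x = 158.446 × 0.927184 = 146.9 kN.
ΣF_y = 0: O_y + T·sin22° − 60 − 75 = 0 → O_y = 135 − 158.446 × 0.374607 = 75.65 kN.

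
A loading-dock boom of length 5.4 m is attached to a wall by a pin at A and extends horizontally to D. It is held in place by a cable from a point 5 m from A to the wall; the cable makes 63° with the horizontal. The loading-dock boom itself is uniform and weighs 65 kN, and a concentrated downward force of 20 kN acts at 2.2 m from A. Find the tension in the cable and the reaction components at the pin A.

ΣM about A: T·sin63°·5 − 65·2.7 − 20·2.2 = 0 → T = 219.5/(5·0.891007) = 49.2701 ≈ 49.27 kN.
ΣF_x = 0: A_x − T·cos63° = 0 → A_x = 49.2701 × 0.45399 = 22.37 kN.
ΣF_y = 0: A_y + T·sin63° − 65 − 20 = 0 → A_y = 85 − 49.2701 × 0.891007 = 41.10 kN.

T = 49.27 kN, A_x = 22.37 kN, A_y = 41.10 kN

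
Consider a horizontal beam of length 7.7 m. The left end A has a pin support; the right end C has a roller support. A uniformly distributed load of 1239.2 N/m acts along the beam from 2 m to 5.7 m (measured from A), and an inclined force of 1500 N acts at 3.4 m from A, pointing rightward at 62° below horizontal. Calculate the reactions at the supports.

A_x = -704.2 N, A_y = 3032 N, C_y = 2877 N

Resultant of the distributed load: 1239.2 × 3.7 = 4585.04 N at 3.85 m from A.
Taking moments about A: C_y·7.7 − (1239.2·3.7)·3.85 − 1500·sin62°·3.4 = 0 → C_y = 22155.4/7.7 = 2877.32 ≈ 2877 N.
ΣF_y = 0: A_y + 2877.32 − 1239.2·3.7 − 1500·sin62° = 0 → A_y = 3032 N.
ΣF_x = 0: A_x + 1500·cos62° = 0 → A_x = -704.2 N.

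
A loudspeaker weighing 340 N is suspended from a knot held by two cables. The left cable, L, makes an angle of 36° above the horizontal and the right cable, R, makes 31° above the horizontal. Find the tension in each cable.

T_L = 316.6 N, T_R = 298.8 N

ΣF_x = 0: −T_L·cos36° + T_R·cos31° = 0 → T_R = 0.943826·T_L.
ΣF_y = 0: T_L·sin36° + T_R·sin31° = 340.
Substitute: T_L·(0.587785 + 0.943826·0.515038) = 340 → T_L = 316.606 ≈ 316.6 N.
Then T_R = 0.943826 × 316.606 = 298.8 N.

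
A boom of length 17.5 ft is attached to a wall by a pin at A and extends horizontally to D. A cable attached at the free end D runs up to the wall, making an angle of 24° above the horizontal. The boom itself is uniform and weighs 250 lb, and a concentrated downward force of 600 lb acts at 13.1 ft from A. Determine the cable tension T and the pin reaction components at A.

T = 1412 lb, A_x = 1290 lb, A_y = 275.9 lb

ΣM about A: T·sin24°·17.5 − 250·8.75 − 600·13.1 = 0 → T = 10047.5/(17.5·0.406737) = 1411.58 ≈ 1412 lb.
ΣF_x = 0: A_x − T·cos24° = 0 → A_x = 1411.58 × 0.913545 = 1290 lb.
ΣF_y = 0: A_y + T·sin24° − 250 − 600 = 0 → A_y = 850 − 1411.58 × 0.406737 = 275.9 lb.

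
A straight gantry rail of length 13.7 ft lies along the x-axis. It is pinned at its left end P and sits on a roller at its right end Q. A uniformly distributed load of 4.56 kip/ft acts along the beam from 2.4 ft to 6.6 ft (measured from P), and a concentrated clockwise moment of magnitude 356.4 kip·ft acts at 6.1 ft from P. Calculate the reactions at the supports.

P_x = 0, P_y = -13.15 kip, Q_y = 32.31 kip

Resultant of the distributed load: 4.56 × 4.2 = 19.152 kip at 4.5 ft from P.
ΣM about P: Q_y·13.7 − (4.56·4.2)·4.5 − 356.4 = 0 → Q_y = 442.584/13.7 = 32.3054 ≈ 32.31 kip.
ΣF_y = 0: P_y + 32.3054 − 4.56·4.2 = 0 → P_y = -13.15 kip.
ΣF_x = 0: no horizontal applied forces, so P_x = 0.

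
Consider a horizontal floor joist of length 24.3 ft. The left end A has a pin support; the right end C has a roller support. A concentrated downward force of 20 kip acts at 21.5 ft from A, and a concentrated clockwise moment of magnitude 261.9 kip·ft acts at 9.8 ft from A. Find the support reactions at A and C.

ΣM about A: C_y·24.3 − 20·21.5 − 261.9 = 0 → C_y = 691.9/24.3 = 28.4733 ≈ 28.47 kip.
ΣF_y = 0: A_y + 28.4733 − 20 = 0 → A_y = -8.473 kip.
ΣF_x = 0: no horizontal applied forces, so A_x = 0.

A_x = 0, A_y = -8.473 kip, C_y = 28.47 kip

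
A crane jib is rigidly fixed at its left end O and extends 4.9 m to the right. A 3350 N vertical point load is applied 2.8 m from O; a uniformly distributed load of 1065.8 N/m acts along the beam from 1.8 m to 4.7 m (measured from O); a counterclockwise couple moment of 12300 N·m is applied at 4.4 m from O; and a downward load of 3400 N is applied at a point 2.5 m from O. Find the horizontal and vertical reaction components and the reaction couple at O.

O_x = 0, O_y = 9841 N, M_O = 15630 N·m

Resultant of the distributed load: 1065.8 × 2.9 = 3090.82 N at 3.25 m from O.
ΣF_x = 0: O_x = 0.
ΣF_y = 0: O_y − 3350 − 1065.8·2.9 − 3400 = 0 → O_y = 9841 N.
ΣM about O: M_O − 3350·2.8 − (1065.8·2.9)·3.25 + 12300 − 3400·2.5 = 0 → M_O = 15630 N·m.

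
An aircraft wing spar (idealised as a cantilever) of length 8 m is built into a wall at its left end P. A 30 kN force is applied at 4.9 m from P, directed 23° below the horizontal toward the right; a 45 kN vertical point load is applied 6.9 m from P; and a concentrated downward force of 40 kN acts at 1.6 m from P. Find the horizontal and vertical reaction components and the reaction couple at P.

ΣF_x = 0: P_x + 30·cos23° = 0 → P_x = -27.62 kN.
ΣF_y = 0: P_y − 30·sin23° − 45 − 40 = 0 → P_y = 96.72 kN.
ΣM about P: M_P − 30·sin23°·4.9 − 45·6.9 − 40·1.6 = 0 → M_P = 431.9 kN·m.

P_x = -27.62 kN, P_y = 96.72 kN, M_P = 431.9 kN·m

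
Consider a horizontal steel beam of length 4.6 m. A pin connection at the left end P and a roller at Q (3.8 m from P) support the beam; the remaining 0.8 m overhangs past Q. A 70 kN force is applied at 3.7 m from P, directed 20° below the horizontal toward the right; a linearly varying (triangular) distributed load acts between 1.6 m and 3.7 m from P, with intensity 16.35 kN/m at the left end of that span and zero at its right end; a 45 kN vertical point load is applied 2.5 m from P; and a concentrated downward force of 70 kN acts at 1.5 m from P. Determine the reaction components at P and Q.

P_x = -65.78 kN, P_y = 65.17 kN, Q_y = 90.94 kN

Resultant of the triangular load: ½ × 16.35 × 2.1 = 17.1675 kN, acting at 2.3 m from P (one-third of the span from the peak).
ΣM about P: Q_y·3.8 − 70·sin20°·3.7 − (½·16.35·2.1)·2.3 − 45·2.5 − 70·1.5 = 0 → Q_y = 345.568/3.8 = 90.9389 ≈ 90.94 kN.
ΣF_y = 0: P_y + 90.9389 − 70·sin20° − ½·16.35·2.1 − 45 − 70 = 0 → P_y = 65.17 kN.
ΣF_x = 0: P_x + 70·cos20° = 0 → P_x = -65.78 kN.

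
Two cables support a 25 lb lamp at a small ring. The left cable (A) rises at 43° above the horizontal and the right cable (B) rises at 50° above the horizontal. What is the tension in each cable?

T_A = 16.09 lb, T_B = 18.31 lb

ΣF_x = 0: −T_A·cos43° + T_B·cos50° = 0 → T_B = 1.13778·T_A.
ΣF_y = 0: T_A·sin43° + T_B·sin50° = 25.
Substitute: T_A·(0.681998 + 1.13778·0.766044) = 25 → T_A = 16.0918 ≈ 16.09 lb.
Then T_B = 1.13778 × 16.0918 = 18.31 lb.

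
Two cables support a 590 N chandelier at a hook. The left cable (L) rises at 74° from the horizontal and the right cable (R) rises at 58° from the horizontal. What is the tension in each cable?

T_L = 420.7 N, T_R = 218.8 N

ΣF_x = 0: −T_L·cos74° + T_R·cos58° = 0 → T_R = 0.52015·T_L.
ΣF_y = 0: T_L·sin74° + T_R·sin58° = 590.
Substitute: T_L·(0.961262 + 0.52015·0.848048) = 590 → T_L = 420.715 ≈ 420.7 N.
Then T_R = 0.52015 × 420.715 = 218.8 N.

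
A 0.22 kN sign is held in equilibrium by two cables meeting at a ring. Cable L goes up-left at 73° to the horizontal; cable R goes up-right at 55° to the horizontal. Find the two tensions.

ΣF_x = 0: −T_L·cos73° + T_R·cos55° = 0 → T_R = 0.509735·T_L.
ΣF_y = 0: T_L·sin73° + T_R·sin55° = 0.22.
Substitute: T_L·(0.956305 + 0.509735·0.819152) = 0.22 → T_L = 0.160133 ≈ 0.1601 kN.
Then T_R = 0.509735 × 0.160133 = 0.08163 kN.

T_L = 0.1601 kN, T_R = 0.08163 kN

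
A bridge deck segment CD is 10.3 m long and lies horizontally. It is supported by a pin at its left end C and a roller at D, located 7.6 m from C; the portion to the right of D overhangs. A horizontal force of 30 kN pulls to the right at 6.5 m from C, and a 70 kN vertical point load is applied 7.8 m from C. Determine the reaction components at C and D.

Taking moments about C: D_y·7.6 − 70·7.8 = 0 → D_y = 546/7.6 = 71.8421 ≈ 71.84 kN.
ΣF_y = 0: C_y + 71.8421 − 70 = 0 → C_y = -1.842 kN.
ΣF_x = 0: C_x + 30 = 0 → C_x = -30.00 kN.

C_x = -30.00 kN, C_y = -1.842 kN, D_y = 71.84 kN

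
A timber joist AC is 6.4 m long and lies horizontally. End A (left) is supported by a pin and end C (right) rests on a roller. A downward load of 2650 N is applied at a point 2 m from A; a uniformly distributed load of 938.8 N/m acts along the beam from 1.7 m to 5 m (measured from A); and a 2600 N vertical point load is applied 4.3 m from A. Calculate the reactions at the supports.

Resultant of the distributed load: 938.8 × 3.3 = 3098.04 N at 3.35 m from A.
Moments about A: C_y·6.4 − 2650·2 − (938.8·3.3)·3.35 − 2600·4.3 = 0 → C_y = 26858.434/6.4 = 4196.63 ≈ 4197 N.
ΣF_y = 0: A_y + 4196.63 − 2650 − 938.8·3.3 − 2600 = 0 → A_y = 4151 N.
ΣF_x = 0: no horizontal applied forces, so A_x = 0.

A_x = 0, A_y = 4151 N, C_y = 4197 N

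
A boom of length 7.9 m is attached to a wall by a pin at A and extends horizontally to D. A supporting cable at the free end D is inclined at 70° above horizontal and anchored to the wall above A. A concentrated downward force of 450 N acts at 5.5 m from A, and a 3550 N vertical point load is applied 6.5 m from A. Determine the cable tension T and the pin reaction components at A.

T = 3442 N, A_x = 1177 N, A_y = 765.8 N

ΣM about A: T·sin70°·7.9 − 450·5.5 − 3550·6.5 = 0 → T = 25550/(7.9·0.939693) = 3441.74 ≈ 3442 N.
ΣF_x = 0: A_x − T·cos70° = 0 → A_x = 3441.74 × 0.34202 = 1177 N.
ΣF_y = 0: A_y + T·sin70° − 450 − 3550 = 0 → A_y = 4000 − 3441.74 × 0.939693 = 765.8 N.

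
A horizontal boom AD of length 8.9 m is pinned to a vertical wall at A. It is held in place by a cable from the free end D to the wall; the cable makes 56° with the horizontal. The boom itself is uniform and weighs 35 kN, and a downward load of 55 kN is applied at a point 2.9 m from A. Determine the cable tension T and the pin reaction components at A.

T = 42.73 kN, A_x = 23.89 kN, A_y = 54.58 kN

ΣM about A: T·sin56°·8.9 − 35·4.45 − 55·2.9 = 0 → T = 315.25/(8.9·0.829038) = 42.7258 ≈ 42.73 kN.
ΣF_x = 0: A_x − T·cos56° = 0 → A_x = 42.7258 × 0.559193 = 23.89 kN.
ΣF_y = 0: A_y + T·sin56° − 35 − 55 = 0 → A_y = 90 − 42.7258 × 0.829038 = 54.58 kN.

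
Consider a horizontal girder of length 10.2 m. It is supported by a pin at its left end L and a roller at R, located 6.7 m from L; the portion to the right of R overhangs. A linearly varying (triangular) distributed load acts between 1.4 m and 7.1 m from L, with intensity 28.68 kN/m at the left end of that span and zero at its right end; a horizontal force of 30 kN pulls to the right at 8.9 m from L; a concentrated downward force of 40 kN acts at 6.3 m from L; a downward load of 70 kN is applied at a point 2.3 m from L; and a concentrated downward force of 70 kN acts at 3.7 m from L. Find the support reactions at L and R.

Resultant of the triangular load: ½ × 28.68 × 5.7 = 81.738 kN, acting at 3.3 m from L (one-third of the span from the peak).
ΣM about L: R_y·6.7 − (½·28.68·5.7)·3.3 − 40·6.3 − 70·2.3 − 70·3.7 = 0 → R_y = 941.7354/6.7 = 140.558 ≈ 140.6 kN.
ΣF_y = 0: L_y + 140.558 − ½·28.68·5.7 − 40 − 70 − 70 = 0 → L_y = 121.2 kN.
ΣF_x = 0: L_x + 30 = 0 → L_x = -30.00 kN.

L_x = -30.00 kN, L_y = 121.2 kN, R_y = 140.6 kN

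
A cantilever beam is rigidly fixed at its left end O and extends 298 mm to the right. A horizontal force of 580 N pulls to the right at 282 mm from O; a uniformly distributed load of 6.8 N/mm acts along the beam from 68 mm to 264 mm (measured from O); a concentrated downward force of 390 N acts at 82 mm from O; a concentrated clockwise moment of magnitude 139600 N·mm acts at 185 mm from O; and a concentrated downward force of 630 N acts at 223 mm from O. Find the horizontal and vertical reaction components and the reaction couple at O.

Resultant of the distributed load: 6.8 × 196 = 1332.8 N at 166 mm from O.
ΣF_x = 0: O_x + 580 = 0 → O_x = -580.0 N.
ΣF_y = 0: O_y − 6.8·196 − 390 − 630 = 0 → O_y = 2353 N.
ΣM about O: M_O − (6.8·196)·166 − 390·82 − 139600 − 630·223 = 0 → M_O = 533300 N·mm.

O_x = -580.0 N, O_y = 2353 N, M_O = 533300 N·mm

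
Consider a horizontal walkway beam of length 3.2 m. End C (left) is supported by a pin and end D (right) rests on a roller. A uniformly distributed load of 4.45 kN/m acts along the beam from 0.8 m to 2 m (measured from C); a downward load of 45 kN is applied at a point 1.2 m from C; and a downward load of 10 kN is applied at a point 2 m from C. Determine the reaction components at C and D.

C_x = 0, C_y = 34.88 kN, D_y = 25.46 kN

Resultant of the distributed load: 4.45 × 1.2 = 5.34 kN at 1.4 m from C.
Moments about C: D_y·3.2 − (4.45·1.2)·1.4 − 45·1.2 − 10·2 = 0 → D_y = 81.476/3.2 = 25.4612 ≈ 25.46 kN.
ΣF_y = 0: C_y + 25.4612 − 4.45·1.2 − 45 − 10 = 0 → C_y = 34.88 kN.
ΣF_x = 0: no horizontal applied forces, so C_x = 0.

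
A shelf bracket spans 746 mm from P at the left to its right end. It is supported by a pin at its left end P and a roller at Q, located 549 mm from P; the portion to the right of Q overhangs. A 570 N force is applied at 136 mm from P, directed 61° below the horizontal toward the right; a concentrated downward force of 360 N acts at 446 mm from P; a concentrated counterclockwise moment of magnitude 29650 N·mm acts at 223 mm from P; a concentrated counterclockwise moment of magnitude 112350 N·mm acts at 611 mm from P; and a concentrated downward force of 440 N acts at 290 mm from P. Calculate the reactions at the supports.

Taking moments about P: Q_y·549 − 570·sin61°·136 − 360·446 + 29650 + 112350 − 440·290 = 0 → Q_y = 213961/549 = 389.729 ≈ 389.7 N.
ΣF_y = 0: P_y + 389.729 − 570·sin61° − 360 − 440 = 0 → P_y = 908.8 N.
ΣF_x = 0: P_x + 570·cos61° = 0 → P_x = -276.3 N.

P_x = -276.3 N, P_y = 908.8 N, Q_y = 389.7 N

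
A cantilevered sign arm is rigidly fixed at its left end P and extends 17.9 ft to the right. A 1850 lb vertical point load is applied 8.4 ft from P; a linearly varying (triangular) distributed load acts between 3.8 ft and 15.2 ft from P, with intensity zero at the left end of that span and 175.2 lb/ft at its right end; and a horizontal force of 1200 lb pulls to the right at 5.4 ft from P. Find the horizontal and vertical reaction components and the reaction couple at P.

P_x = -1200 lb, P_y = 2849 lb, M_P = 26920 lb·ft

Resultant of the triangular load: ½ × 175.2 × 11.4 = 998.64 lb, acting at 11.4 ft from P (one-third of the span from the peak).
ΣF_x = 0: P_x + 1200 = 0 → P_x = -1200 lb.
ΣF_y = 0: P_y − 1850 − ½·175.2·11.4 = 0 → P_y = 2849 lb.
ΣM about P: M_P − 1850·8.4 − (½·175.2·11.4)·11.4 = 0 → M_P = 26920 lb·ft.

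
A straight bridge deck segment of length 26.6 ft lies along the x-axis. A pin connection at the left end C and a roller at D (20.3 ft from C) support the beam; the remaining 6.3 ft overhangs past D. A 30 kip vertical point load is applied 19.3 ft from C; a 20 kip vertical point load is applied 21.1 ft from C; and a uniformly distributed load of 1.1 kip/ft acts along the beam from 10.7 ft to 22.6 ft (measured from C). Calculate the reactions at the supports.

C_x = 0, C_y = 3.043 kip, D_y = 60.05 kip

Resultant of the distributed load: 1.1 × 11.9 = 13.09 kip at 16.65 ft from C.
Taking moments about C: D_y·20.3 − 30·19.3 − 20·21.1 − (1.1·11.9)·16.65 = 0 → D_y = 1218.9485/20.3 = 60.0467 ≈ 60.05 kip.
ΣF_y = 0: C_y + 60.0467 − 30 − 20 − 1.1·11.9 = 0 → C_y = 3.043 kip.
ΣF_x = 0: no horizontal applied forces, so C_x = 0.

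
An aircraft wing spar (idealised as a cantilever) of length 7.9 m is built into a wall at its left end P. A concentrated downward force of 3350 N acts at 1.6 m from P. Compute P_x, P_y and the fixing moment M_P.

P_x = 0, P_y = 3350 N, M_P = 5360 N·m

ΣF_x = 0: P_x = 0.
ΣF_y = 0: P_y − 3350 = 0 → P_y = 3350 N.
ΣM about P: M_P − 3350·1.6 = 0 → M_P = 5360 N·m.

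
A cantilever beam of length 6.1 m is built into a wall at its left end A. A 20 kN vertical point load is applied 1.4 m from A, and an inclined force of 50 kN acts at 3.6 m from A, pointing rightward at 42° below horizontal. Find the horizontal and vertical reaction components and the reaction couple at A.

A_x = -37.16 kN, A_y = 53.46 kN, M_A = 148.4 kN·m

ΣF_x = 0: A_x + 50·cos42° = 0 → A_x = -37.16 kN.
ΣF_y = 0: A_y − 20 − 50·sin42° = 0 → A_y = 53.46 kN.
ΣM about A: M_A − 20·1.4 − 50·sin42°·3.6 = 0 → M_A = 148.4 kN·m.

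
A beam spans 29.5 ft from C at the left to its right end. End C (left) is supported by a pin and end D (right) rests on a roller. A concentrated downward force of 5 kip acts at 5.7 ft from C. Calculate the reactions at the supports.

ΣM about C: D_y·29.5 − 5·5.7 = 0 → D_y = 28.5/29.5 = 0.966102 ≈ 0.9661 kip.
ΣF_y = 0: C_y + 0.966102 − 5 = 0 → C_y = 4.034 kip.
ΣF_x = 0: no horizontal applied forces, so C_x = 0.

C_x = 0, C_y = 4.034 kip, D_y = 0.9661 kip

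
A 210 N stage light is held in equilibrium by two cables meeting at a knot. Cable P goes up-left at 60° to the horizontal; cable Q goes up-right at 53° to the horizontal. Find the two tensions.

T_P = 137.3 N, T_Q = 114.1 N

ΣF_x = 0: −T_P·cos60° + T_Q·cos53° = 0 → T_Q = 0.83082·T_P.
ΣF_y = 0: T_P·sin60° + T_Q·sin53° = 210.
Substitute: T_P·(0.866025 + 0.83082·0.798636) = 210 → T_P = 137.295 ≈ 137.3 N.
Then T_Q = 0.83082 × 137.295 = 114.1 N.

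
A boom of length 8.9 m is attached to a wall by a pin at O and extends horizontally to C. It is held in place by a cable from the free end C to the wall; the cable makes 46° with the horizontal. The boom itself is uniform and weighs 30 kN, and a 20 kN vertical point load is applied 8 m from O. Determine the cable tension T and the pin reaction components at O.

T = 45.84 kN, O_x = 31.85 kN, O_y = 17.02 kN

ΣM about O: T·sin46°·8.9 − 30·4.45 − 20·8 = 0 → T = 293.5/(8.9·0.71934) = 45.8441 ≈ 45.84 kN.
ΣF_x = 0: O_x − T·cos46° = 0 → O_x = 45.8441 × 0.694658 = 31.85 kN.
ΣF_y = 0: O_y + T·sin46° − 30 − 20 = 0 → O_y = 50 − 45.8441 × 0.71934 = 17.02 kN.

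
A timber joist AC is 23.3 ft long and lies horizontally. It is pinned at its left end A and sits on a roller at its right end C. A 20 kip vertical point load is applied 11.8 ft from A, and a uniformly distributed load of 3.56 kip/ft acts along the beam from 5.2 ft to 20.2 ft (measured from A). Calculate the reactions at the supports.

Resultant of the distributed load: 3.56 × 15 = 53.4 kip at 12.7 ft from A.
Taking moments about A: C_y·23.3 − 20·11.8 − (3.56·15)·12.7 = 0 → C_y = 914.18/23.3 = 39.2352 ≈ 39.24 kip.
ΣF_y = 0: A_y + 39.2352 − 20 − 3.56·15 = 0 → A_y = 34.16 kip.
ΣF_x = 0: no horizontal applied forces, so A_x = 0.

A_x = 0, A_y = 34.16 kip, C_y = 39.24 kip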